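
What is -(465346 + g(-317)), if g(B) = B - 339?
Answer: -464690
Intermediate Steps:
g(B) = -339 + B
-(465346 + g(-317)) = -(465346 + (-339 - 317)) = -(465346 - 656) = -1*464690 = -464690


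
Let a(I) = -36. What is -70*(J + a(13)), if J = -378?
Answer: 28980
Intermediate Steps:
-70*(J + a(13)) = -70*(-378 - 36) = -70*(-414) = 28980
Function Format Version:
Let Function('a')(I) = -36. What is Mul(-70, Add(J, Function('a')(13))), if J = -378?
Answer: 28980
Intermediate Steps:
Mul(-70, Add(J, Function('a')(13))) = Mul(-70, Add(-378, -36)) = Mul(-70, -414) = 28980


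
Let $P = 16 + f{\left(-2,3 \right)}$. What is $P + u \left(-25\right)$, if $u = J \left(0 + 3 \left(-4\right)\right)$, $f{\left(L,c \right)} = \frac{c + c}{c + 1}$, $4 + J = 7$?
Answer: $\frac{1835}{2} \approx 917.5$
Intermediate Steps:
$J = 3$ ($J = -4 + 7 = 3$)
$f{\left(L,c \right)} = \frac{2 c}{1 + c}$
$u = -36$ ($u = 3 \left(0 + 3 \left(-4\right)\right) = 3 \left(0 - 12\right) = 3 \left(-12\right) = -36$)
$P = \frac{35}{2}$ ($P = 16 + 2 \cdot 3 \frac{1}{1 + 3} = 16 + 2 \cdot 3 \cdot \frac{1}{4} = 16 + \frac{3}{2} = \frac{35}{2} \approx 17.5$)
$P + u \left(-25\right) = \frac{35}{2} - -900 = \frac{35}{2} + 900 = \frac{1835}{2}$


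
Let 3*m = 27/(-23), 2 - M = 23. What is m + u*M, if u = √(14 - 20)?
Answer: -9/23 - 21*I*√6 ≈ -0.3913 - 51.439*I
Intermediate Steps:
M = -21 (M = 2 - 1*23 = 2 - 23 = -21)
u = I*√6 (u = √(-6) = I*√6 ≈ 2.4495*I)
m = -9/23 (m = (27/(-23))/3 = (27*(-1/23))/3 = (⅓)*(-27/23) = -9/23 ≈ -0.39130)
m + u*M = -9/23 + (I*√6)*(-21) = -9/23 - 21*I*√6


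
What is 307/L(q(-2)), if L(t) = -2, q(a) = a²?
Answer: -307/2 ≈ -153.50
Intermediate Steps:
307/L(q(-2)) = 307/(-2) = 307*(-½) = -307/2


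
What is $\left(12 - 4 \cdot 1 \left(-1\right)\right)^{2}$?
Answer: $256$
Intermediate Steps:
$\left(12 - 4 \cdot 1 \left(-1\right)\right)^{2} = \left(12 - -4\right)^{2} = \left(12 + 4\right)^{2} = 16^{2} = 256$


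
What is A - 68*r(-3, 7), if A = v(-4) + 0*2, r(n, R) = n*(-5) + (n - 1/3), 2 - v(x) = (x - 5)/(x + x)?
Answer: -19019/24 ≈ -792.46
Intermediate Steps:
v(x) = 2 - (-5 + x)/(2*x) (v(x) = 2 - (x - 5)/(x + x) = 2 - (-5 + x)/(2*x))
r(n, R) = -⅓ - 4*n (r(n, R) = -5*n + (n - 1*⅓) = -5*n + (n - ⅓) = -5*n + (-⅓ + n) = -⅓ - 4*n)
A = 7/8 (A = (½)*(5 + 3*(-4))/(-4) + 0*2 = (½)*(-¼)*(5 - 12) + 0 = (½)*(-¼)*(-7) + 0 = 7/8 + 0 = 7/8 ≈ 0.87500)
A - 68*r(-3, 7) = 7/8 - 68*(-⅓ - 4*(-3)) = 7/8 - 68*(-⅓ + 12) = 7/8 - 68*35/3 = 7/8 - 2380/3 = -19019/24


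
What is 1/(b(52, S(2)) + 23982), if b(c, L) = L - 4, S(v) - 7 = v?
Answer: 1/23987 ≈ 4.1689e-5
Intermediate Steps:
S(v) = 7 + v
b(c, L) = -4 + L
1/(b(52, S(2)) + 23982) = 1/((-4 + (7 + 2)) + 23982) = 1/((-4 + 9) + 23982) = 1/(5 + 23982) = 1/23987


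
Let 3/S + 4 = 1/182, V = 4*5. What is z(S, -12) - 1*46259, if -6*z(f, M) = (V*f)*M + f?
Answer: -33652042/727 ≈ -46289.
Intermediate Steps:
V = 20
S = -546/727 (S = 3/(-4 + 1/182) = 3/(-727/182) = 3*(-182/727) = -546/727 ≈ -0.75103)
z(f, M) = -f/6 - 10*M*f/3 (z(f, M) = -((20*f)*M + f)/6 = -(20*M*f + f)/6 = -(f + 20*M*f)/6 = -f/6 - 10*M*f/3)
z(S, -12) - 1*46259 = -1/6*(-546/727)*(1 + 20*(-12)) - 1*46259 = -1/6*(-546/727)*(1 - 240) - 46259 = -1/6*(-546/727)*(-239) - 46259 = -21749/727 - 46259 = -33652042/727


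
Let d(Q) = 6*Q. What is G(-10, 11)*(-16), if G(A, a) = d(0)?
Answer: 0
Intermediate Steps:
G(A, a) = 0 (G(A, a) = 6*0 = 0)
G(-10, 11)*(-16) = 0*(-16) = 0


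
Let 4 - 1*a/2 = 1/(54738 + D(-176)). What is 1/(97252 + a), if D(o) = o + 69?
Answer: 54631/5313411058 ≈ 1.0282e-5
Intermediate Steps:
D(o) = 69 + o
a = 437046/54631 (a = 8 - 2/(54738 + (69 - 176)) = 8 - 2/(54738 - 107) = 8 - 2/54631 = 437046/54631 ≈ 8.0000)
1/(97252 + a) = 1/(97252 + 437046/54631) = 1/(5313411058/54631) = 54631/5313411058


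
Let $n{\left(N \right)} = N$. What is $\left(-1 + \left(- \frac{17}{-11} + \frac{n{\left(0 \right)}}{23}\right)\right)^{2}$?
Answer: $\frac{36}{121} \approx 0.29752$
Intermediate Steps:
$\left(-1 + \left(- \frac{17}{-11} + \frac{n{\left(0 \right)}}{23}\right)\right)^{2} = \left(-1 + \left(- \frac{17}{-11} + \frac{0}{23}\right)\right)^{2} = \left(-1 + \left(\left(-17\right) \left(- \frac{1}{11}\right) + 0 \cdot \frac{1}{23}\right)\right)^{2} = \left(-1 + \left(\frac{17}{11} + 0\right)\right)^{2} = \left(-1 + \frac{17}{11}\right)^{2} = \left(\frac{6}{11}\right)^{2} = \frac{36}{121}$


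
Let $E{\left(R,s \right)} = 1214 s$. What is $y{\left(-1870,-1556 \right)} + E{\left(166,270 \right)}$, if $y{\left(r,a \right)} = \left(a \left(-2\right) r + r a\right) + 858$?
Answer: $-2581082$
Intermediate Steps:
$y{\left(r,a \right)} = 858 - a r$ ($y{\left(r,a \right)} = \left(- 2 a r + a r\right) + 858 = - a r + 858 = 858 - a r$)
$y{\left(-1870,-1556 \right)} + E{\left(166,270 \right)} = \left(858 - \left(-1556\right) \left(-1870\right)\right) + 1214 \cdot 270 = \left(858 - 2909720\right) + 327780 = -2908862 + 327780 = -2581082$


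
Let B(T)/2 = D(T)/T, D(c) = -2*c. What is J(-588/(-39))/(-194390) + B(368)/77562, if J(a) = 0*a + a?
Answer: -903944/7000164405 ≈ -0.00012913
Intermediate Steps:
J(a) = a (J(a) = 0 + a = a)
B(T) = -4 (B(T) = 2*((-2*T)/T) = 2*(-2) = -4)
J(-588/(-39))/(-194390) + B(368)/77562 = -588/(-39)/(-194390) - 4/77562 = -588*(-1/39)*(-1/194390) - 4*1/77562 = (196/13)*(-1/194390) - 2/38781 = -14/180505 - 2/38781 = -903944/7000164405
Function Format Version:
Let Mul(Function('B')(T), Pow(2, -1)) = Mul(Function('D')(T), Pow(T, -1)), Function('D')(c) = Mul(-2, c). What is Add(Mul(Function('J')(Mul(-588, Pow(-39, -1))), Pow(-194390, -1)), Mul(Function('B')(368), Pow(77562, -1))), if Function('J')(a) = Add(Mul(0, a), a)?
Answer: Rational(-903944, 7000164405) ≈ -0.00012913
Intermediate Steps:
Function('J')(a) = a (Function('J')(a) = Add(0, a) = a)
Function('B')(T) = -4 (Function('B')(T) = Mul(2, Mul(Mul(-2, T), Pow(T, -1))) = Mul(2, -2) = -4)
Add(Mul(Function('J')(Mul(-588, Pow(-39, -1))), Pow(-194390, -1)), Mul(Function('B')(368), Pow(77562, -1))) = Add(Mul(Mul(-588, Pow(-39, -1)), Pow(-194390, -1)), Mul(-4, Pow(77562, -1))) = Add(Mul(Mul(-588, Rational(-1, 39)), Rational(-1, 194390)), Mul(-4, Rational(1, 77562))) = Add(Mul(Rational(196, 13), Rational(-1, 194390)), Rational(-2, 38781)) = Add(Rational(-14, 180505), Rational(-2, 38781)) = Rational(-903944, 7000164405)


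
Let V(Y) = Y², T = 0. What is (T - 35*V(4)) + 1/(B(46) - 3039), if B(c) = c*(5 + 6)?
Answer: -1418481/2533 ≈ -560.00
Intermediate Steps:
B(c) = 11*c (B(c) = c*11 = 11*c)
(T - 35*V(4)) + 1/(B(46) - 3039) = (0 - 35*4²) + 1/(11*46 - 3039) = (0 - 35*16) + 1/(506 - 3039) = (0 - 560) + 1/(-2533) = -560 - 1/2533 = -1418481/2533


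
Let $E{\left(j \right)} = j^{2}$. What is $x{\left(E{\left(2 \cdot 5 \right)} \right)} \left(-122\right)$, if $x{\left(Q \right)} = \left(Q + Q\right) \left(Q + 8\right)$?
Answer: $-2635200$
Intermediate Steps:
$x{\left(Q \right)} = 2 Q \left(8 + Q\right)$
$x{\left(E{\left(2 \cdot 5 \right)} \right)} \left(-122\right) = 2 \left(2 \cdot 5\right)^{2} \left(8 + \left(2 \cdot 5\right)^{2}\right) \left(-122\right) = 2 \cdot 10^{2} \left(8 + 10^{2}\right) \left(-122\right) = 2 \cdot 100 \left(8 + 100\right) \left(-122\right) = 2 \cdot 100 \cdot 108 \left(-122\right) = 21600 \left(-122\right) = -2635200$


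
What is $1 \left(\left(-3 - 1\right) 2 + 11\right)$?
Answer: $3$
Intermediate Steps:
$1 \left(\left(-3 - 1\right) 2 + 11\right) = 1 \left(\left(-4\right) 2 + 11\right) = 1 \left(-8 + 11\right) = 1 \cdot 3 = 3$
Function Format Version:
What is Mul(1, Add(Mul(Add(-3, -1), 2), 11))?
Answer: 3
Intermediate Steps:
Mul(1, Add(Mul(Add(-3, -1), 2), 11)) = Mul(1, Add(Mul(-4, 2), 11)) = Mul(1, Add(-8, 11)) = Mul(1, 3) = 3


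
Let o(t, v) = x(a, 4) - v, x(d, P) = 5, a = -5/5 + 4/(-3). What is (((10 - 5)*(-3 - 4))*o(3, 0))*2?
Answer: -350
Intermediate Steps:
a = -7/3 (a = -5*1/5 + 4*(-1/3) = -1 - 4/3 = -7/3 ≈ -2.3333)
o(t, v) = 5 - v
(((10 - 5)*(-3 - 4))*o(3, 0))*2 = (((10 - 5)*(-3 - 4))*(5 - 1*0))*2 = ((5*(-7))*(5 + 0))*2 = -35*5*2 = -175*2 = -350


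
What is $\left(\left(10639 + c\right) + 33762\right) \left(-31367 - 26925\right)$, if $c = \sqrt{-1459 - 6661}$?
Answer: $-2588223092 - 116584 i \sqrt{2030} \approx -2.5882 \cdot 10^{9} - 5.2528 \cdot 10^{6} i$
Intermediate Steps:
$c = 2 i \sqrt{2030}$ ($c = \sqrt{-8120} = 2 i \sqrt{2030} \approx 90.111 i$)
$\left(\left(10639 + c\right) + 33762\right) \left(-31367 - 26925\right) = \left(\left(10639 + 2 i \sqrt{2030}\right) + 33762\right) \left(-31367 - 26925\right) = \left(44401 + 2 i \sqrt{2030}\right) \left(-58292\right) = -2588223092 - 116584 i \sqrt{2030}$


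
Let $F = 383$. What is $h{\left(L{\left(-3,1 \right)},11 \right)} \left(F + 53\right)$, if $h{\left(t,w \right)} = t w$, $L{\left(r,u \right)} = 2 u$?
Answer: $9592$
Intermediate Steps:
$h{\left(L{\left(-3,1 \right)},11 \right)} \left(F + 53\right) = 2 \cdot 1 \cdot 11 \left(383 + 53\right) = 2 \cdot 11 \cdot 436 = 22 \cdot 436 = 9592$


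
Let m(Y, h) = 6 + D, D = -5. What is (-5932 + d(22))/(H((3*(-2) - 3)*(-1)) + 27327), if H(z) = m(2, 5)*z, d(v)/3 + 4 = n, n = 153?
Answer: -5485/27336 ≈ -0.20065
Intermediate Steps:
d(v) = 447 (d(v) = -12 + 3*153 = -12 + 459 = 447)
m(Y, h) = 1 (m(Y, h) = 6 - 5 = 1)
H(z) = z (H(z) = 1*z = z)
(-5932 + d(22))/(H((3*(-2) - 3)*(-1)) + 27327) = (-5932 + 447)/((3*(-2) - 3)*(-1) + 27327) = -5485/((-6 - 3)*(-1) + 27327) = -5485/(-9*(-1) + 27327) = -5485/(9 + 27327) = -5485/27336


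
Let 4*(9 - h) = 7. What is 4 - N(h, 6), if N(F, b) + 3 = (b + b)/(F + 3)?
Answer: 239/41 ≈ 5.8293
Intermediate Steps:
h = 29/4 (h = 9 - ¼*7 = 9 - 7/4 = 29/4 ≈ 7.2500)
N(F, b) = -3 + 2*b/(3 + F) (N(F, b) = -3 + (b + b)/(F + 3) = -3 + (2*b)/(3 + F) = -3 + 2*b/(3 + F))
4 - N(h, 6) = 4 - (-9 - 3*29/4 + 2*6)/(3 + 29/4) = 4 - (-9 - 87/4 + 12)/41/4 = 4 - 4*(-75)/(41*4) = 4 - 1*(-75/41) = 4 + 75/41 = 239/41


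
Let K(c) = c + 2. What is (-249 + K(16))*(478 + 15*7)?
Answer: -134673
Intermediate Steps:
K(c) = 2 + c
(-249 + K(16))*(478 + 15*7) = (-249 + (2 + 16))*(478 + 15*7) = (-249 + 18)*(478 + 105) = -231*583 = -134673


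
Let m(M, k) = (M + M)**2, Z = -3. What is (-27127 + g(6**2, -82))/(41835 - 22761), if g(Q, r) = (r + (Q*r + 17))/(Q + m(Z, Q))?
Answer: -1956161/1373328 ≈ -1.4244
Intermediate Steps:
m(M, k) = 4*M**2 (m(M, k) = (2*M)**2 = 4*M**2)
g(Q, r) = (17 + r + Q*r)/(36 + Q) (g(Q, r) = (r + (Q*r + 17))/(Q + 4*(-3)**2) = (r + (17 + Q*r))/(Q + 4*9) = (17 + r + Q*r)/(Q + 36) = (17 + r + Q*r)/(36 + Q))
(-27127 + g(6**2, -82))/(41835 - 22761) = (-27127 + (17 - 82 + 6**2*(-82))/(36 + 6**2))/(41835 - 22761) = (-27127 + (17 - 82 + 36*(-82))/(36 + 36))/19074 = (-27127 + (17 - 82 - 2952)/72)*(1/19074) = (-27127 + (1/72)*(-3017))*(1/19074) = (-27127 - 3017/72)*(1/19074) = -1956161/72*1/19074 = -1956161/1373328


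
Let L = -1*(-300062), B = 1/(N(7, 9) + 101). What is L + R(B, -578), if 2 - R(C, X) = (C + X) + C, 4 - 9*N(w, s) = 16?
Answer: 89891952/299 ≈ 3.0064e+5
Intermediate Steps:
N(w, s) = -4/3 (N(w, s) = 4/9 - ⅑*16 = 4/9 - 16/9 = -4/3)
B = 3/299 (B = 1/(-4/3 + 101) = 1/(299/3) = 3/299 ≈ 0.010033)
R(C, X) = 2 - X - 2*C (R(C, X) = 2 - ((C + X) + C) = 2 - (X + 2*C) = 2 + (-X - 2*C) = 2 - X - 2*C)
L = 300062
L + R(B, -578) = 300062 + (2 - 1*(-578) - 2*3/299) = 300062 + (2 + 578 - 6/299) = 300062 + 173414/299 = 89891952/299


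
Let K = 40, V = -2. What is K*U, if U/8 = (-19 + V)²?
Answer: 141120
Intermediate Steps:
U = 3528 (U = 8*(-19 - 2)² = 8*(-21)² = 8*441 = 3528)
K*U = 40*3528 = 141120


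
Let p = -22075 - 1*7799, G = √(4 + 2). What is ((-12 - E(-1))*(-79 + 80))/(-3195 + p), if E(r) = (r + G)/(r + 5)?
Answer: 47/132276 + √6/132276 ≈ 0.00037384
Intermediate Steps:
G = √6 ≈ 2.4495
p = -29874 (p = -22075 - 7799 = -29874)
E(r) = (r + √6)/(5 + r) (E(r) = (r + √6)/(r + 5) = (r + √6)/(5 + r))
((-12 - E(-1))*(-79 + 80))/(-3195 + p) = ((-12 - (-1 + √6)/(5 - 1))*(-79 + 80))/(-3195 - 29874) = ((-12 - (-1 + √6)/4)*1)/(-33069) = ((-12 - (-1 + √6)/4)*1)*(-1/33069) = ((-12 - (-¼ + √6/4))*1)*(-1/33069) = ((-12 + (¼ - √6/4))*1)*(-1/33069) = ((-47/4 - √6/4)*1)*(-1/33069) = (-47/4 - √6/4)*(-1/33069) = 47/132276 + √6/132276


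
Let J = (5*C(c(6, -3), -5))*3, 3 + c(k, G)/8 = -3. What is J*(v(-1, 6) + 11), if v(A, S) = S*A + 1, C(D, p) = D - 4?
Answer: -4680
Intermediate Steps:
c(k, G) = -48 (c(k, G) = -24 + 8*(-3) = -24 - 24 = -48)
C(D, p) = -4 + D
v(A, S) = 1 + A*S (v(A, S) = A*S + 1 = 1 + A*S)
J = -780 (J = (5*(-4 - 48))*3 = (5*(-52))*3 = -260*3 = -780)
J*(v(-1, 6) + 11) = -780*((1 - 1*6) + 11) = -780*((1 - 6) + 11) = -780*(-5 + 11) = -780*6 = -4680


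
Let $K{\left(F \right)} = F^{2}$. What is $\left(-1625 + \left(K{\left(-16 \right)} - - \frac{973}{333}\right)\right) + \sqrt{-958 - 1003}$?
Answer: $- \frac{454904}{333} + i \sqrt{1961} \approx -1366.1 + 44.283 i$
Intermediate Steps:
$\left(-1625 + \left(K{\left(-16 \right)} - - \frac{973}{333}\right)\right) + \sqrt{-958 - 1003} = \left(-1625 + \left(\left(-16\right)^{2} - - \frac{973}{333}\right)\right) + \sqrt{-958 - 1003} = \left(-1625 + \left(256 - \left(-973\right) \frac{1}{333}\right)\right) + \sqrt{-1961} = \left(-1625 + \left(256 - - \frac{973}{333}\right)\right) + i \sqrt{1961} = \left(-1625 + \left(256 + \frac{973}{333}\right)\right) + i \sqrt{1961} = \left(-1625 + \frac{86221}{333}\right) + i \sqrt{1961} = - \frac{454904}{333} + i \sqrt{1961}$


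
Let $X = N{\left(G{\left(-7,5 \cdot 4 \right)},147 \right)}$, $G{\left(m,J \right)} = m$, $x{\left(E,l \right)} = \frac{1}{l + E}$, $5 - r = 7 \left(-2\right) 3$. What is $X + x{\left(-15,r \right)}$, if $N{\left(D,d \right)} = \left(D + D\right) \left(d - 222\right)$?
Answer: $\frac{33601}{32} \approx 1050.0$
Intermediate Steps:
$r = 47$ ($r = 5 - 7 \left(-2\right) 3 = 5 - \left(-14\right) 3 = 5 - -42 = 5 + 42 = 47$)
$x{\left(E,l \right)} = \frac{1}{E + l}$
$N{\left(D,d \right)} = 2 D \left(-222 + d\right)$
$X = 1050$ ($X = 2 \left(-7\right) \left(-222 + 147\right) = 2 \left(-7\right) \left(-75\right) = 1050$)
$X + x{\left(-15,r \right)} = 1050 + \frac{1}{-15 + 47} = 1050 + \frac{1}{32} = \frac{33601}{32}$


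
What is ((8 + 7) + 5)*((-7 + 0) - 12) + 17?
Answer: -363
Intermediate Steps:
((8 + 7) + 5)*((-7 + 0) - 12) + 17 = (15 + 5)*(-7 - 12) + 17 = 20*(-19) + 17 = -380 + 17 = -363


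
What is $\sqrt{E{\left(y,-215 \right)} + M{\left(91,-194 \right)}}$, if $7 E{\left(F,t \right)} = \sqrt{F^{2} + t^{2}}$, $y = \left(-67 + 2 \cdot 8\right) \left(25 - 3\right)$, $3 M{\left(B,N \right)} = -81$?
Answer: $\frac{\sqrt{-1323 + 7 \sqrt{1305109}}}{7} \approx 11.671$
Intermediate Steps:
$M{\left(B,N \right)} = -27$ ($M{\left(B,N \right)} = \frac{1}{3} \left(-81\right) = -27$)
$y = -1122$ ($y = \left(-67 + 16\right) 22 = \left(-51\right) 22 = -1122$)
$E{\left(F,t \right)} = \frac{\sqrt{F^{2} + t^{2}}}{7}$
$\sqrt{E{\left(y,-215 \right)} + M{\left(91,-194 \right)}} = \sqrt{\frac{\sqrt{\left(-1122\right)^{2} + \left(-215\right)^{2}}}{7} - 27} = \sqrt{\frac{\sqrt{1258884 + 46225}}{7} - 27} = \sqrt{\frac{\sqrt{1305109}}{7} - 27} = \sqrt{-27 + \frac{\sqrt{1305109}}{7}}$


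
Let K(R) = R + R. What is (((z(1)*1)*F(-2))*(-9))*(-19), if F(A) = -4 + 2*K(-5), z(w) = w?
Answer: -4104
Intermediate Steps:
K(R) = 2*R
F(A) = -24 (F(A) = -4 + 2*(2*(-5)) = -4 + 2*(-10) = -4 - 20 = -24)
(((z(1)*1)*F(-2))*(-9))*(-19) = (((1*1)*(-24))*(-9))*(-19) = ((1*(-24))*(-9))*(-19) = -24*(-9)*(-19) = 216*(-19) = -4104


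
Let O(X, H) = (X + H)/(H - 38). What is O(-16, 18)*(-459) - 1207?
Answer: -11611/10 ≈ -1161.1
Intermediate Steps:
O(X, H) = (H + X)/(-38 + H)
O(-16, 18)*(-459) - 1207 = ((18 - 16)/(-38 + 18))*(-459) - 1207 = (2/(-20))*(-459) - 1207 = -1/20*2*(-459) - 1207 = -1/10*(-459) - 1207 = 459/10 - 1207 = -11611/10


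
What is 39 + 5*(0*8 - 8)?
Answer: -1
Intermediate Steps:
39 + 5*(0*8 - 8) = 39 + 5*(0 - 8) = 39 + 5*(-8) = 39 - 40 = -1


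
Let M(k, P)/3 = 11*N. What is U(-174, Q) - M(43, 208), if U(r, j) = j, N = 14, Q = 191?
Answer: -271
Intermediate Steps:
M(k, P) = 462 (M(k, P) = 3*(11*14) = 3*154 = 462)
U(-174, Q) - M(43, 208) = 191 - 1*462 = 191 - 462 = -271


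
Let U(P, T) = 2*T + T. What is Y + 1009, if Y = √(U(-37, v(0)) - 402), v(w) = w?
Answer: 1009 + I*√402 ≈ 1009.0 + 20.05*I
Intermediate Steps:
U(P, T) = 3*T
Y = I*√402 (Y = √(3*0 - 402) = √(0 - 402) = √(-402) = I*√402 ≈ 20.05*I)
Y + 1009 = I*√402 + 1009 = 1009 + I*√402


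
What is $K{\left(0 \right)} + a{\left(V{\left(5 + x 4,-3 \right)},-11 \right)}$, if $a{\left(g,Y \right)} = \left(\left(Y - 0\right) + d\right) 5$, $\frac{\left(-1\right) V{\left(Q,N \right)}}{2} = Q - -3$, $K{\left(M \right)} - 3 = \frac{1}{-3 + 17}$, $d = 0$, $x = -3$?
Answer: $- \frac{727}{14} \approx -51.929$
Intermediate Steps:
$K{\left(M \right)} = \frac{43}{14}$ ($K{\left(M \right)} = 3 + \frac{1}{-3 + 17} = 3 + \frac{1}{14} = \frac{43}{14}$)
$V{\left(Q,N \right)} = -6 - 2 Q$ ($V{\left(Q,N \right)} = - 2 \left(Q - -3\right) = - 2 \left(Q + 3\right) = - 2 \left(3 + Q\right) = -6 - 2 Q$)
$a{\left(g,Y \right)} = 5 Y$ ($a{\left(g,Y \right)} = \left(\left(Y - 0\right) + 0\right) 5 = \left(\left(Y + 0\right) + 0\right) 5 = \left(Y + 0\right) 5 = Y 5 = 5 Y$)
$K{\left(0 \right)} + a{\left(V{\left(5 + x 4,-3 \right)},-11 \right)} = \frac{43}{14} + 5 \left(-11\right) = \frac{43}{14} - 55 = - \frac{727}{14}$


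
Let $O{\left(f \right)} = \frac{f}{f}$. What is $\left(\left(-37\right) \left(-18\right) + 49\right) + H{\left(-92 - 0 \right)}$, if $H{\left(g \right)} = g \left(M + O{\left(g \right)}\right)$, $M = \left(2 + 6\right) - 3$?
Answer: $163$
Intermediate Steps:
$O{\left(f \right)} = 1$
$M = 5$ ($M = 8 - 3 = 5$)
$H{\left(g \right)} = 6 g$ ($H{\left(g \right)} = g \left(5 + 1\right) = g 6 = 6 g$)
$\left(\left(-37\right) \left(-18\right) + 49\right) + H{\left(-92 - 0 \right)} = \left(\left(-37\right) \left(-18\right) + 49\right) + 6 \left(-92 - 0\right) = \left(666 + 49\right) + 6 \left(-92 + 0\right) = 715 + 6 \left(-92\right) = 715 - 552 = 163$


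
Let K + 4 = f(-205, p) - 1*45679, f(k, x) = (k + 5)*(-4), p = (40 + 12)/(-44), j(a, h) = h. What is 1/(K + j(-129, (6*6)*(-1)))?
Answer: -1/44919 ≈ -2.2262e-5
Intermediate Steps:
p = -13/11 (p = 52*(-1/44) = -13/11 ≈ -1.1818)
f(k, x) = -20 - 4*k (f(k, x) = (5 + k)*(-4) = -20 - 4*k)
K = -44883 (K = -4 + ((-20 - 4*(-205)) - 1*45679) = -4 + ((-20 + 820) - 45679) = -4 + (800 - 45679) = -4 - 44879 = -44883)
1/(K + j(-129, (6*6)*(-1))) = 1/(-44883 + (6*6)*(-1)) = 1/(-44883 + 36*(-1)) = 1/(-44883 - 36) = 1/(-44919) = -1/44919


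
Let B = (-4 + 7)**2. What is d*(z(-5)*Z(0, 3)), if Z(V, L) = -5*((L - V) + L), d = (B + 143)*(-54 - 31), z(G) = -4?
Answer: -1550400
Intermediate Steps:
B = 9 (B = 3**2 = 9)
d = -12920 (d = (9 + 143)*(-54 - 31) = 152*(-85) = -12920)
Z(V, L) = -10*L + 5*V (Z(V, L) = -5*(-V + 2*L) = -10*L + 5*V)
d*(z(-5)*Z(0, 3)) = -(-51680)*(-10*3 + 5*0) = -(-51680)*(-30 + 0) = -(-51680)*(-30) = -12920*120 = -1550400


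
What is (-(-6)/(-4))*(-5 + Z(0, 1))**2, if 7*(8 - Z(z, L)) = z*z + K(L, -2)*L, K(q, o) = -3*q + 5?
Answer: -1083/98 ≈ -11.051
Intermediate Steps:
K(q, o) = 5 - 3*q
Z(z, L) = 8 - z**2/7 - L*(5 - 3*L)/7 (Z(z, L) = 8 - (z*z + (5 - 3*L)*L)/7 = 8 - (z**2 + L*(5 - 3*L))/7 = 8 + (-z**2/7 - L*(5 - 3*L)/7) = 8 - z**2/7 - L*(5 - 3*L)/7)
(-(-6)/(-4))*(-5 + Z(0, 1))**2 = (-(-6)/(-4))*(-5 + (8 - 1/7*0**2 + (1/7)*1*(-5 + 3*1)))**2 = (-(-6)*(-1)/4)*(-5 + (8 - 1/7*0 + (1/7)*1*(-5 + 3)))**2 = (-1*3/2)*(-5 + (8 + 0 + (1/7)*1*(-2)))**2 = -3*(-5 + (8 + 0 - 2/7))**2/2 = -3*(-5 + 54/7)**2/2 = -3*(19/7)**2/2 = -3/2*361/49 = -1083/98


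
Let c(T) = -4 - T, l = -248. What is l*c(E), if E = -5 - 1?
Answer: -496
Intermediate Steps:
E = -6
l*c(E) = -248*(-4 - 1*(-6)) = -248*(-4 + 6) = -248*2 = -496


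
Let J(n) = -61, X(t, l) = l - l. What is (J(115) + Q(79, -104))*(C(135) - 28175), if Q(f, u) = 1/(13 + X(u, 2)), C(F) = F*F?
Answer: 7880400/13 ≈ 6.0619e+5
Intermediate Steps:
X(t, l) = 0
C(F) = F**2
Q(f, u) = 1/13 (Q(f, u) = 1/(13 + 0) = 1/13)
(J(115) + Q(79, -104))*(C(135) - 28175) = (-61 + 1/13)*(135**2 - 28175) = -792*(18225 - 28175)/13 = -792/13*(-9950) = 7880400/13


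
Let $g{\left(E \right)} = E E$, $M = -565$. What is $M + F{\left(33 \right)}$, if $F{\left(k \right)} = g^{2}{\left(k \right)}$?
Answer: $1185356$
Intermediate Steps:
$g{\left(E \right)} = E^{2}$
$F{\left(k \right)} = k^{4}$ ($F{\left(k \right)} = \left(k^{2}\right)^{2} = k^{4}$)
$M + F{\left(33 \right)} = -565 + 33^{4} = -565 + 1185921 = 1185356$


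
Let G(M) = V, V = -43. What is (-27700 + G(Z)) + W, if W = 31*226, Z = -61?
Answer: -20737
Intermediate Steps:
W = 7006
G(M) = -43
(-27700 + G(Z)) + W = (-27700 - 43) + 7006 = -27743 + 7006 = -20737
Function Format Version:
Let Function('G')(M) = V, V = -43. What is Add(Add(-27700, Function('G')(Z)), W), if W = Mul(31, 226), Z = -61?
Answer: -20737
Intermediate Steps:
W = 7006
Function('G')(M) = -43
Add(Add(-27700, Function('G')(Z)), W) = Add(Add(-27700, -43), 7006) = Add(-27743, 7006) = -20737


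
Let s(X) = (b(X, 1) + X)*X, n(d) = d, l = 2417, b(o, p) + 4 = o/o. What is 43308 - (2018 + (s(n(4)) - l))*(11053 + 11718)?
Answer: 9037853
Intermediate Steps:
b(o, p) = -3 (b(o, p) = -4 + o/o = -4 + 1 = -3)
s(X) = X*(-3 + X) (s(X) = (-3 + X)*X = X*(-3 + X))
43308 - (2018 + (s(n(4)) - l))*(11053 + 11718) = 43308 - (2018 + (4*(-3 + 4) - 1*2417))*(11053 + 11718) = 43308 - (2018 + (4*1 - 2417))*22771 = 43308 - (2018 + (4 - 2417))*22771 = 43308 - (2018 - 2413)*22771 = 43308 - (-395)*22771 = 43308 - 1*(-8994545) = 43308 + 8994545 = 9037853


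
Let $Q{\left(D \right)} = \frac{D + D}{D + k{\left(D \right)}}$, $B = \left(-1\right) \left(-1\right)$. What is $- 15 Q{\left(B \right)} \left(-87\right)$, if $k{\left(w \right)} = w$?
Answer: $1305$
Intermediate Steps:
$B = 1$
$Q{\left(D \right)} = 1$ ($Q{\left(D \right)} = \frac{D + D}{D + D} = \frac{2 D}{2 D} = 2 D \frac{1}{2 D} = 1$)
$- 15 Q{\left(B \right)} \left(-87\right) = \left(-15\right) 1 \left(-87\right) = \left(-15\right) \left(-87\right) = 1305$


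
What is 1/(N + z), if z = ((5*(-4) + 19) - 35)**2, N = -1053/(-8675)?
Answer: 8675/11243853 ≈ 0.00077153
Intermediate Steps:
N = 1053/8675 (N = -1053*(-1/8675) = 1053/8675 ≈ 0.12138)
z = 1296 (z = ((-20 + 19) - 35)**2 = (-1 - 35)**2 = (-36)**2 = 1296)
1/(N + z) = 1/(1053/8675 + 1296) = 1/(11243853/8675) = 8675/11243853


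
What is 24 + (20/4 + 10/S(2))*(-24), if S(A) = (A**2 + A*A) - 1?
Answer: -912/7 ≈ -130.29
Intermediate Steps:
S(A) = -1 + 2*A**2 (S(A) = (A**2 + A**2) - 1 = 2*A**2 - 1 = -1 + 2*A**2)
24 + (20/4 + 10/S(2))*(-24) = 24 + (20/4 + 10/(-1 + 2*2**2))*(-24) = 24 + (20*(1/4) + 10/(-1 + 2*4))*(-24) = 24 + (5 + 10/(-1 + 8))*(-24) = 24 + (5 + 10/7)*(-24) = 24 + (45/7)*(-24) = 24 - 1080/7 = -912/7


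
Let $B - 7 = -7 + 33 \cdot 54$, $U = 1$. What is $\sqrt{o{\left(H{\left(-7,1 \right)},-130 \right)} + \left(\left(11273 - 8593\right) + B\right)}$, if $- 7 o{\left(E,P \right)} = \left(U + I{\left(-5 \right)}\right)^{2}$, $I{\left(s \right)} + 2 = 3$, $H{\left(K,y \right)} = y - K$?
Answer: $\frac{3 \sqrt{24290}}{7} \approx 66.794$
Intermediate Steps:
$I{\left(s \right)} = 1$ ($I{\left(s \right)} = -2 + 3 = 1$)
$B = 1782$ ($B = 7 + \left(-7 + 33 \cdot 54\right) = 7 + \left(-7 + 1782\right) = 7 + 1775 = 1782$)
$o{\left(E,P \right)} = - \frac{4}{7}$ ($o{\left(E,P \right)} = - \frac{\left(1 + 1\right)^{2}}{7} = - \frac{2^{2}}{7} = \left(- \frac{1}{7}\right) 4 = - \frac{4}{7}$)
$\sqrt{o{\left(H{\left(-7,1 \right)},-130 \right)} + \left(\left(11273 - 8593\right) + B\right)} = \sqrt{- \frac{4}{7} + \left(\left(11273 - 8593\right) + 1782\right)} = \sqrt{- \frac{4}{7} + \left(2680 + 1782\right)} = \sqrt{- \frac{4}{7} + 4462} = \sqrt{\frac{31230}{7}} = \frac{3 \sqrt{24290}}{7}$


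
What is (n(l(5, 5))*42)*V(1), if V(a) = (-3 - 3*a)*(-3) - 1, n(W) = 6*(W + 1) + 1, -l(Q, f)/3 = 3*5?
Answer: -187782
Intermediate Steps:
l(Q, f) = -45 (l(Q, f) = -9*5 = -3*15 = -45)
n(W) = 7 + 6*W (n(W) = 6*(1 + W) + 1 = (6 + 6*W) + 1 = 7 + 6*W)
V(a) = 8 + 9*a (V(a) = (9 + 9*a) - 1 = 8 + 9*a)
(n(l(5, 5))*42)*V(1) = ((7 + 6*(-45))*42)*(8 + 9*1) = ((7 - 270)*42)*(8 + 9) = -263*42*17 = -11046*17 = -187782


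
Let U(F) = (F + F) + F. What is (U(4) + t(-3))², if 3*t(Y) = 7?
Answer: 1849/9 ≈ 205.44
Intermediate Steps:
t(Y) = 7/3 (t(Y) = (⅓)*7 = 7/3)
U(F) = 3*F (U(F) = 2*F + F = 3*F)
(U(4) + t(-3))² = (3*4 + 7/3)² = (12 + 7/3)² = (43/3)² = 1849/9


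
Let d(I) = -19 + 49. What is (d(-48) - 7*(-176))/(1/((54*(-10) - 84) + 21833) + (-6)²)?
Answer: 26765758/763525 ≈ 35.055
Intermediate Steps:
d(I) = 30
(d(-48) - 7*(-176))/(1/((54*(-10) - 84) + 21833) + (-6)²) = (30 - 7*(-176))/(1/((54*(-10) - 84) + 21833) + (-6)²) = (30 + 1232)/(1/((-540 - 84) + 21833) + 36) = 1262/(1/(-624 + 21833) + 36) = 1262/(1/21209 + 36) = 1262/(763525/21209) = 1262*(21209/763525) = 26765758/763525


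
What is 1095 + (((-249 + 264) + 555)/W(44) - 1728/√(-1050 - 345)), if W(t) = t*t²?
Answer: 46638525/42592 + 576*I*√155/155 ≈ 1095.0 + 46.265*I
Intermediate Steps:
W(t) = t³
1095 + (((-249 + 264) + 555)/W(44) - 1728/√(-1050 - 345)) = 1095 + (((-249 + 264) + 555)/(44³) - 1728/√(-1050 - 345)) = 1095 + ((15 + 555)/85184 - 1728*(-I*√155/465)) = 1095 + (570*(1/85184) - 1728*(-I*√155/465)) = 1095 + (285/42592 - (-576)*I*√155/155) = 1095 + (285/42592 + 576*I*√155/155) = 46638525/42592 + 576*I*√155/155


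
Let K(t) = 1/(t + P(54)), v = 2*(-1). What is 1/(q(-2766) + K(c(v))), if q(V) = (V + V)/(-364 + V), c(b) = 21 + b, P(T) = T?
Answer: 114245/203483 ≈ 0.56145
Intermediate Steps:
v = -2
K(t) = 1/(54 + t) (K(t) = 1/(t + 54) = 1/(54 + t))
q(V) = 2*V/(-364 + V) (q(V) = (2*V)/(-364 + V) = 2*V/(-364 + V))
1/(q(-2766) + K(c(v))) = 1/(2*(-2766)/(-364 - 2766) + 1/(54 + (21 - 2))) = 1/(2*(-2766)/(-3130) + 1/(54 + 19)) = 1/(2*(-2766)*(-1/3130) + 1/73) = 1/(2766/1565 + 1/73) = 1/(203483/114245) = 114245/203483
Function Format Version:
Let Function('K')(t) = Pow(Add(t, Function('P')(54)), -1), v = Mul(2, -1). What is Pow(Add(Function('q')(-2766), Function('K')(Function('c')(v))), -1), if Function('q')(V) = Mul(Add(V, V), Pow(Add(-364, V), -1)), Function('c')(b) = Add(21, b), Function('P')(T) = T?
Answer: Rational(114245, 203483) ≈ 0.56145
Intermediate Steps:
v = -2
Function('K')(t) = Pow(Add(54, t), -1) (Function('K')(t) = Pow(Add(t, 54), -1) = Pow(Add(54, t), -1))
Function('q')(V) = Mul(2, V, Pow(Add(-364, V), -1)) (Function('q')(V) = Mul(Mul(2, V), Pow(Add(-364, V), -1)) = Mul(2, V, Pow(Add(-364, V), -1)))
Pow(Add(Function('q')(-2766), Function('K')(Function('c')(v))), -1) = Pow(Add(Mul(2, -2766, Pow(Add(-364, -2766), -1)), Pow(Add(54, Add(21, -2)), -1)), -1) = Pow(Add(Mul(2, -2766, Pow(-3130, -1)), Pow(Add(54, 19), -1)), -1) = Pow(Add(Mul(2, -2766, Rational(-1, 3130)), Pow(73, -1)), -1) = Pow(Add(Rational(2766, 1565), Rational(1, 73)), -1) = Pow(Rational(203483, 114245), -1) = Rational(114245, 203483)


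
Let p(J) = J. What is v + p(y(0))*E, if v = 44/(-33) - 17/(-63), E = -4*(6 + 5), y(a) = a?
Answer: -67/63 ≈ -1.0635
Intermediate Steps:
E = -44 (E = -4*11 = -44)
v = -67/63 (v = 44*(-1/33) - 17*(-1/63) = -4/3 + 17/63 = -67/63 ≈ -1.0635)
v + p(y(0))*E = -67/63 + 0*(-44) = -67/63 + 0 = -67/63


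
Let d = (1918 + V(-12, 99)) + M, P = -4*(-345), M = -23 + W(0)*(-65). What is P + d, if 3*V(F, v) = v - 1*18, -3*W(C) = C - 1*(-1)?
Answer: 9971/3 ≈ 3323.7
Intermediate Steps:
W(C) = -⅓ - C/3 (W(C) = -(C - 1*(-1))/3 = -(C + 1)/3 = -(1 + C)/3 = -⅓ - C/3)
V(F, v) = -6 + v/3 (V(F, v) = (v - 1*18)/3 = (v - 18)/3 = (-18 + v)/3 = -6 + v/3)
M = -4/3 (M = -23 + (-⅓ - ⅓*0)*(-65) = -23 + (-⅓ + 0)*(-65) = -23 - ⅓*(-65) = -23 + 65/3 = -4/3 ≈ -1.3333)
P = 1380
d = 5831/3 (d = (1918 + (-6 + (⅓)*99)) - 4/3 = (1918 + (-6 + 33)) - 4/3 = (1918 + 27) - 4/3 = 1945 - 4/3 = 5831/3 ≈ 1943.7)
P + d = 1380 + 5831/3 = 9971/3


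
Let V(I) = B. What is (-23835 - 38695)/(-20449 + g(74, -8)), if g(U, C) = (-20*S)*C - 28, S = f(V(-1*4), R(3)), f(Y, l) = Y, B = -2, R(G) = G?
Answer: 62530/20797 ≈ 3.0067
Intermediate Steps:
V(I) = -2
S = -2
g(U, C) = -28 + 40*C (g(U, C) = (-20*(-2))*C - 28 = 40*C - 28 = -28 + 40*C)
(-23835 - 38695)/(-20449 + g(74, -8)) = (-23835 - 38695)/(-20449 + (-28 + 40*(-8))) = -62530/(-20449 + (-28 - 320)) = -62530/(-20449 - 348) = -62530/(-20797) = -62530*(-1/20797) = 62530/20797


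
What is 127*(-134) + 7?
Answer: -17011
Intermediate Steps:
127*(-134) + 7 = -17018 + 7 = -17011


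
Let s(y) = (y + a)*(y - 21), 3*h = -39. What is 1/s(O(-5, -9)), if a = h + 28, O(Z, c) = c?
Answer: -1/180 ≈ -0.0055556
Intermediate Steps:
h = -13 (h = (1/3)*(-39) = -13)
a = 15 (a = -13 + 28 = 15)
s(y) = (-21 + y)*(15 + y) (s(y) = (y + 15)*(y - 21) = (15 + y)*(-21 + y) = (-21 + y)*(15 + y))
1/s(O(-5, -9)) = 1/(-315 + (-9)**2 - 6*(-9)) = 1/(-315 + 81 + 54) = 1/(-180) = -1/180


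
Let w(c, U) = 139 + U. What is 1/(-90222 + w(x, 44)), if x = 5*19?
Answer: -1/90039 ≈ -1.1106e-5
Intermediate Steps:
x = 95
1/(-90222 + w(x, 44)) = 1/(-90222 + (139 + 44)) = 1/(-90222 + 183) = 1/(-90039) = -1/90039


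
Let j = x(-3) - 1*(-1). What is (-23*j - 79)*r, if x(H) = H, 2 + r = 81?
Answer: -2607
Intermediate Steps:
r = 79 (r = -2 + 81 = 79)
j = -2 (j = -3 - 1*(-1) = -3 + 1 = -2)
(-23*j - 79)*r = (-23*(-2) - 79)*79 = (46 - 79)*79 = -33*79 = -2607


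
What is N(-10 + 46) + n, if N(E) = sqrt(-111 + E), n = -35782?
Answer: -35782 + 5*I*sqrt(3) ≈ -35782.0 + 8.6602*I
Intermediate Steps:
N(-10 + 46) + n = sqrt(-111 + (-10 + 46)) - 35782 = sqrt(-111 + 36) - 35782 = sqrt(-75) - 35782 = 5*I*sqrt(3) - 35782 = -35782 + 5*I*sqrt(3)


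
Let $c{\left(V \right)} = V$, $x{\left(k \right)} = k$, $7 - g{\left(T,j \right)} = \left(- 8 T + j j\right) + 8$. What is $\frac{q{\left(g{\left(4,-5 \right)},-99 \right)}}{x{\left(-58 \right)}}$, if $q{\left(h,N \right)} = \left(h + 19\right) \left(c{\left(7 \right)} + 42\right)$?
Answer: $- \frac{1225}{58} \approx -21.121$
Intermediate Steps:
$g{\left(T,j \right)} = -1 - j^{2} + 8 T$ ($g{\left(T,j \right)} = 7 - \left(\left(- 8 T + j j\right) + 8\right) = 7 - \left(\left(- 8 T + j^{2}\right) + 8\right) = 7 - \left(\left(j^{2} - 8 T\right) + 8\right) = 7 - \left(8 + j^{2} - 8 T\right) = -1 - j^{2} + 8 T$)
$q{\left(h,N \right)} = 931 + 49 h$ ($q{\left(h,N \right)} = \left(h + 19\right) \left(7 + 42\right) = \left(19 + h\right) 49 = 931 + 49 h$)
$\frac{q{\left(g{\left(4,-5 \right)},-99 \right)}}{x{\left(-58 \right)}} = \frac{931 + 49 \left(-1 - \left(-5\right)^{2} + 8 \cdot 4\right)}{-58} = \left(931 + 49 \left(-1 - 25 + 32\right)\right) \left(- \frac{1}{58}\right) = \left(931 + 49 \cdot 6\right) \left(- \frac{1}{58}\right) = \left(931 + 294\right) \left(- \frac{1}{58}\right) = 1225 \left(- \frac{1}{58}\right) = - \frac{1225}{58}$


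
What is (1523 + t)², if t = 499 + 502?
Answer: 6370576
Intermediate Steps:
t = 1001
(1523 + t)² = (1523 + 1001)² = 2524² = 6370576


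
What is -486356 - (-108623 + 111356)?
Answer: -489089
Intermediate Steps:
-486356 - (-108623 + 111356) = -486356 - 1*2733 = -486356 - 2733 = -489089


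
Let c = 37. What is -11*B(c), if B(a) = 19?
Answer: -209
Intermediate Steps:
-11*B(c) = -11*19 = -209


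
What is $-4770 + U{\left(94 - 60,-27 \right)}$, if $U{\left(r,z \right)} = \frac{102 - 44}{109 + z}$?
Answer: $- \frac{195541}{41} \approx -4769.3$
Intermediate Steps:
$U{\left(r,z \right)} = \frac{58}{109 + z}$
$-4770 + U{\left(94 - 60,-27 \right)} = -4770 + \frac{58}{109 - 27} = -4770 + \frac{58}{82} = -4770 + 58 \cdot \frac{1}{82} = -4770 + \frac{29}{41} = - \frac{195541}{41}$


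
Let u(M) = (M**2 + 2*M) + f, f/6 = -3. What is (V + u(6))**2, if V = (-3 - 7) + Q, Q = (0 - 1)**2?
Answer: 441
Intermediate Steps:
f = -18 (f = 6*(-3) = -18)
Q = 1 (Q = (-1)**2 = 1)
V = -9 (V = (-3 - 7) + 1 = -10 + 1 = -9)
u(M) = -18 + M**2 + 2*M (u(M) = (M**2 + 2*M) - 18 = -18 + M**2 + 2*M)
(V + u(6))**2 = (-9 + (-18 + 6**2 + 2*6))**2 = (-9 + (-18 + 36 + 12))**2 = (-9 + 30)**2 = 21**2 = 441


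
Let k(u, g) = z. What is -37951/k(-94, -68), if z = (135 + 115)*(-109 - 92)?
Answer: 37951/50250 ≈ 0.75524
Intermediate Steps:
z = -50250 (z = 250*(-201) = -50250)
k(u, g) = -50250
-37951/k(-94, -68) = -37951/(-50250) = -37951*(-1/50250) = 37951/50250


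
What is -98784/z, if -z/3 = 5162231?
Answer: 32928/5162231 ≈ 0.0063786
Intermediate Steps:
z = -15486693 (z = -3*5162231 = -15486693)
-98784/z = -98784/(-15486693) = -98784*(-1/15486693) = 32928/5162231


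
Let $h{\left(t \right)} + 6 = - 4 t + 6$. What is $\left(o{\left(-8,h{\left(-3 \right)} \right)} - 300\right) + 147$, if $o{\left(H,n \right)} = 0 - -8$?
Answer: $-145$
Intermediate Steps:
$h{\left(t \right)} = - 4 t$ ($h{\left(t \right)} = -6 - \left(-6 + 4 t\right) = - 4 t$)
$o{\left(H,n \right)} = 8$ ($o{\left(H,n \right)} = 0 + 8 = 8$)
$\left(o{\left(-8,h{\left(-3 \right)} \right)} - 300\right) + 147 = \left(8 - 300\right) + 147 = -292 + 147 = -145$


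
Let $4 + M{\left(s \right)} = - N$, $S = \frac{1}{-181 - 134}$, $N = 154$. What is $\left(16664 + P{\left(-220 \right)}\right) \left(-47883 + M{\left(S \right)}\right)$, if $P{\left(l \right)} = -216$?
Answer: $-790178368$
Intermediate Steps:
$S = - \frac{1}{315}$ ($S = \frac{1}{-315} = - \frac{1}{315} \approx -0.0031746$)
$M{\left(s \right)} = -158$ ($M{\left(s \right)} = -4 - 154 = -158$)
$\left(16664 + P{\left(-220 \right)}\right) \left(-47883 + M{\left(S \right)}\right) = \left(16664 - 216\right) \left(-47883 - 158\right) = 16448 \left(-48041\right) = -790178368$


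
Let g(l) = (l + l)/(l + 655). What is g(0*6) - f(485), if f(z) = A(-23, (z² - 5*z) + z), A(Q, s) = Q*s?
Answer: 5365555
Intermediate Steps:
g(l) = 2*l/(655 + l) (g(l) = (2*l)/(655 + l) = 2*l/(655 + l))
f(z) = -23*z² + 92*z (f(z) = -23*((z² - 5*z) + z) = -23*(z² - 4*z) = -23*z² + 92*z)
g(0*6) - f(485) = 2*(0*6)/(655 + 0*6) - 23*485*(4 - 1*485) = 2*0/(655 + 0) - 23*485*(4 - 485) = 2*0/655 - 23*485*(-481) = 2*0*(1/655) - 1*(-5365555) = 0 + 5365555 = 5365555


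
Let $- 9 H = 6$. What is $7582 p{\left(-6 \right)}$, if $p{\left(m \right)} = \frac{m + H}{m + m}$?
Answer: $\frac{37910}{9} \approx 4212.2$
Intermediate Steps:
$H = - \frac{2}{3}$ ($H = \left(- \frac{1}{9}\right) 6 = - \frac{2}{3} \approx -0.66667$)
$p{\left(m \right)} = \frac{- \frac{2}{3} + m}{2 m}$ ($p{\left(m \right)} = \frac{m - \frac{2}{3}}{m + m} = \frac{- \frac{2}{3} + m}{2 m}$)
$7582 p{\left(-6 \right)} = 7582 \frac{-2 + 3 \left(-6\right)}{6 \left(-6\right)} = 7582 \cdot \frac{1}{6} \left(- \frac{1}{6}\right) \left(-2 - 18\right) = 7582 \cdot \frac{1}{6} \left(- \frac{1}{6}\right) \left(-20\right) = 7582 \cdot \frac{5}{9} = \frac{37910}{9}$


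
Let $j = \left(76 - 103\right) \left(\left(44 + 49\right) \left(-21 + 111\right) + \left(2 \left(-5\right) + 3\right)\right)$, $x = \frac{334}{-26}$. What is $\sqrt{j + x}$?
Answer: $\frac{2 i \sqrt{9540635}}{13} \approx 475.2 i$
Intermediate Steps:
$x = - \frac{167}{13}$ ($x = 334 \left(- \frac{1}{26}\right) = - \frac{167}{13} \approx -12.846$)
$j = -225801$ ($j = - 27 \left(93 \cdot 90 + \left(-10 + 3\right)\right) = - 27 \left(8370 - 7\right) = \left(-27\right) 8363 = -225801$)
$\sqrt{j + x} = \sqrt{-225801 - \frac{167}{13}} = \sqrt{- \frac{2935580}{13}} = \frac{2 i \sqrt{9540635}}{13}$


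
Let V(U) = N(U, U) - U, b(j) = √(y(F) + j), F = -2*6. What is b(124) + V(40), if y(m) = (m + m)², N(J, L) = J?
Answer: 10*√7 ≈ 26.458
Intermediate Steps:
F = -12
y(m) = 4*m² (y(m) = (2*m)² = 4*m²)
b(j) = √(576 + j) (b(j) = √(4*(-12)² + j) = √(4*144 + j) = √(576 + j))
V(U) = 0 (V(U) = U - U = 0)
b(124) + V(40) = √(576 + 124) + 0 = √700 + 0 = 10*√7 + 0 = 10*√7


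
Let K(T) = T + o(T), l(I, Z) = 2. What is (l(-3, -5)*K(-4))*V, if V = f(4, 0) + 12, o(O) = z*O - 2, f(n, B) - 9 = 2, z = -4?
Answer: 460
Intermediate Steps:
f(n, B) = 11 (f(n, B) = 9 + 2 = 11)
o(O) = -2 - 4*O (o(O) = -4*O - 2 = -2 - 4*O)
V = 23 (V = 11 + 12 = 23)
K(T) = -2 - 3*T (K(T) = T + (-2 - 4*T) = -2 - 3*T)
(l(-3, -5)*K(-4))*V = (2*(-2 - 3*(-4)))*23 = (2*(-2 + 12))*23 = (2*10)*23 = 20*23 = 460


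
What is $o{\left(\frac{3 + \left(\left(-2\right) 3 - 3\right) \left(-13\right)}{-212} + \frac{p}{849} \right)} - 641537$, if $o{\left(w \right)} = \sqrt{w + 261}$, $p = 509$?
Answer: $-641537 + \frac{2 \sqrt{132130585707}}{44997} \approx -6.4152 \cdot 10^{5}$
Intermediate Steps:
$o{\left(w \right)} = \sqrt{261 + w}$
$o{\left(\frac{3 + \left(\left(-2\right) 3 - 3\right) \left(-13\right)}{-212} + \frac{p}{849} \right)} - 641537 = \sqrt{261 + \left(\frac{3 + \left(\left(-2\right) 3 - 3\right) \left(-13\right)}{-212} + \frac{509}{849}\right)} - 641537 = \sqrt{261 + \left(\left(3 + \left(-6 - 3\right) \left(-13\right)\right) \left(- \frac{1}{212}\right) + 509 \cdot \frac{1}{849}\right)} - 641537 = \sqrt{261 + \left(\left(3 - -117\right) \left(- \frac{1}{212}\right) + \frac{509}{849}\right)} - 641537 = \sqrt{261 + \left(\left(3 + 117\right) \left(- \frac{1}{212}\right) + \frac{509}{849}\right)} - 641537 = \sqrt{261 + \left(120 \left(- \frac{1}{212}\right) + \frac{509}{849}\right)} - 641537 = \sqrt{261 + \left(- \frac{30}{53} + \frac{509}{849}\right)} - 641537 = \sqrt{261 + \frac{1507}{44997}} - 641537 = \sqrt{\frac{11745724}{44997}} - 641537 = \frac{2 \sqrt{132130585707}}{44997} - 641537 = -641537 + \frac{2 \sqrt{132130585707}}{44997}$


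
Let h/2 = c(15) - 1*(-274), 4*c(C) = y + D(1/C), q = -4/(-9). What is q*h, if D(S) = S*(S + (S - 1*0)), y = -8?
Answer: 489604/2025 ≈ 241.78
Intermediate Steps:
D(S) = 2*S**2 (D(S) = S*(S + (S + 0)) = S*(S + S) = S*(2*S) = 2*S**2)
q = 4/9 (q = -4*(-1/9) = 4/9 ≈ 0.44444)
c(C) = -2 + 1/(2*C**2) (c(C) = (-8 + 2*(1/C)**2)/4 = (-8 + 2/C**2)/4 = -2 + 1/(2*C**2))
h = 122401/225 (h = 2*((-2 + (1/2)/15**2) - 1*(-274)) = 2*((-2 + (1/2)*(1/225)) + 274) = 2*((-2 + 1/450) + 274) = 2*(-899/450 + 274) = 2*(122401/450) = 122401/225 ≈ 544.00)
q*h = (4/9)*(122401/225) = 489604/2025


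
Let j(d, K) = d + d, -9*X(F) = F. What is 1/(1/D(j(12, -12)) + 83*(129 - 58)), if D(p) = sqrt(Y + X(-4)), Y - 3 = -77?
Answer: 3901166/22989571247 + 3*I*sqrt(662)/22989571247 ≈ 0.00016969 + 3.3575e-9*I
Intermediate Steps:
Y = -74 (Y = 3 - 77 = -74)
X(F) = -F/9
j(d, K) = 2*d
D(p) = I*sqrt(662)/3 (D(p) = sqrt(-74 - 1/9*(-4)) = sqrt(-74 + 4/9) = sqrt(-662/9) = I*sqrt(662)/3)
1/(1/D(j(12, -12)) + 83*(129 - 58)) = 1/(1/(I*sqrt(662)/3) + 83*(129 - 58)) = 1/(-3*I*sqrt(662)/662 + 83*71) = 1/(-3*I*sqrt(662)/662 + 5893) = 1/(5893 - 3*I*sqrt(662)/662)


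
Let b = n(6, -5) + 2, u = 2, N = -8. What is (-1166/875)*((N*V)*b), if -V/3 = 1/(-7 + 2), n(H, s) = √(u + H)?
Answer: 55968/4375 + 55968*√2/4375 ≈ 30.884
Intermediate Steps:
n(H, s) = √(2 + H)
V = ⅗ (V = -3/(-7 + 2) = -3/(-5) = -3*(-⅕) = ⅗ ≈ 0.60000)
b = 2 + 2*√2 (b = √(2 + 6) + 2 = √8 + 2 = 2*√2 + 2 = 2 + 2*√2 ≈ 4.8284)
(-1166/875)*((N*V)*b) = (-1166/875)*((-8*⅗)*(2 + 2*√2)) = (-1166*1/875)*(-24*(2 + 2*√2)/5) = -1166*(-48/5 - 48*√2/5)/875 = 55968/4375 + 55968*√2/4375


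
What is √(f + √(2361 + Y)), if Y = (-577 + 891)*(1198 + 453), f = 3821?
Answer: √(3821 + 5*√20831) ≈ 67.399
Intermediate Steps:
Y = 518414 (Y = 314*1651 = 518414)
√(f + √(2361 + Y)) = √(3821 + √(2361 + 518414)) = √(3821 + √520775) = √(3821 + 5*√20831)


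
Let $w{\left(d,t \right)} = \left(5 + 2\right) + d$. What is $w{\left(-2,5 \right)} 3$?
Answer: $15$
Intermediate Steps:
$w{\left(d,t \right)} = 7 + d$
$w{\left(-2,5 \right)} 3 = \left(7 - 2\right) 3 = 5 \cdot 3 = 15$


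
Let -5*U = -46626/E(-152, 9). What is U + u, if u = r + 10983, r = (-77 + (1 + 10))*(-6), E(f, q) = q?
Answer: 186227/15 ≈ 12415.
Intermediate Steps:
r = 396 (r = (-77 + 11)*(-6) = -66*(-6) = 396)
u = 11379 (u = 396 + 10983 = 11379)
U = 15542/15 (U = -(-46626)/(5*9) = -⅕*(-15542/3) = 15542/15 ≈ 1036.1)
U + u = 15542/15 + 11379 = 186227/15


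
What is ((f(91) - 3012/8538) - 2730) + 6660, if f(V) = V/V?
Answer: 5593311/1423 ≈ 3930.6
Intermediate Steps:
f(V) = 1
((f(91) - 3012/8538) - 2730) + 6660 = ((1 - 3012/8538) - 2730) + 6660 = ((1 - 3012*1/8538) - 2730) + 6660 = ((1 - 502/1423) - 2730) + 6660 = (921/1423 - 2730) + 6660 = -3883869/1423 + 6660 = 5593311/1423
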